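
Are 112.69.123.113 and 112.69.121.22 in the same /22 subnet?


Mask: 255.255.252.0
112.69.123.113 AND mask = 112.69.120.0
112.69.121.22 AND mask = 112.69.120.0
Yes, same subnet (112.69.120.0)


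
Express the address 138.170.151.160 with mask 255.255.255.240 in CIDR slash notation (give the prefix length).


Binary: 11111111.11111111.11111111.11110000
Count leading 1s
Prefix: /28


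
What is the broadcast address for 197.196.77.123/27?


Network: 197.196.77.96/27
Host bits = 5
Set all host bits to 1:
Broadcast: 197.196.77.127


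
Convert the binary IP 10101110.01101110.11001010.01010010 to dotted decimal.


10101110 = 174
01101110 = 110
11001010 = 202
01010010 = 82
IP: 174.110.202.82


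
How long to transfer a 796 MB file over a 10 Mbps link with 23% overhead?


Effective throughput = 10 * (1 - 23/100) = 7.7 Mbps
File size in Mb = 796 * 8 = 6368 Mb
Time = 6368 / 7.7
Time = 827.013 seconds


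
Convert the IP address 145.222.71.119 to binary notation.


145 = 10010001
222 = 11011110
71 = 01000111
119 = 01110111
Binary: 10010001.11011110.01000111.01110111


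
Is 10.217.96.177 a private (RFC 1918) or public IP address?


RFC 1918 private ranges:
  10.0.0.0/8 (10.0.0.0 - 10.255.255.255)
  172.16.0.0/12 (172.16.0.0 - 172.31.255.255)
  192.168.0.0/16 (192.168.0.0 - 192.168.255.255)
Private (in 10.0.0.0/8)


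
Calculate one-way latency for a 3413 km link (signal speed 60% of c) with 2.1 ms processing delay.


Speed = 0.6 * 3e5 km/s = 180000 km/s
Propagation delay = 3413 / 180000 = 0.019 s = 18.9611 ms
Processing delay = 2.1 ms
Total one-way latency = 21.0611 ms


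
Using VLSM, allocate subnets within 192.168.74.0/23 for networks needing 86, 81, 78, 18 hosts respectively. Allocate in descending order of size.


86 hosts -> /25 (126 usable): 192.168.74.0/25
81 hosts -> /25 (126 usable): 192.168.74.128/25
78 hosts -> /25 (126 usable): 192.168.75.0/25
18 hosts -> /27 (30 usable): 192.168.75.128/27
Allocation: 192.168.74.0/25 (86 hosts, 126 usable); 192.168.74.128/25 (81 hosts, 126 usable); 192.168.75.0/25 (78 hosts, 126 usable); 192.168.75.128/27 (18 hosts, 30 usable)


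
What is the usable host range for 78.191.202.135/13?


Network: 78.184.0.0
Broadcast: 78.191.255.255
First usable = network + 1
Last usable = broadcast - 1
Range: 78.184.0.1 to 78.191.255.254


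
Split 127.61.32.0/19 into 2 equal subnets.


New prefix = 19 + 1 = 20
Each subnet has 4096 addresses
  127.61.32.0/20
  127.61.48.0/20
Subnets: 127.61.32.0/20, 127.61.48.0/20


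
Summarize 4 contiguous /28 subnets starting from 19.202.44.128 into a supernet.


Original prefix: /28
Number of subnets: 4 = 2^2
New prefix = 28 - 2 = 26
Supernet: 19.202.44.128/26


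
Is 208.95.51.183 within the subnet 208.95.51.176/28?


Subnet network: 208.95.51.176
Test IP AND mask: 208.95.51.176
Yes, 208.95.51.183 is in 208.95.51.176/28


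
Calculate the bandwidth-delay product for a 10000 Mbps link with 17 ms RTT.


BDP = bandwidth * RTT
= 10000 Mbps * 17 ms
= 10000 * 1e6 * 17 / 1000 bits
= 170000000 bits
= 21250000 bytes
= 20751.9531 KB
BDP = 170000000 bits (21250000 bytes)


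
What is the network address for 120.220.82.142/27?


IP:   01111000.11011100.01010010.10001110
Mask: 11111111.11111111.11111111.11100000
AND operation:
Net:  01111000.11011100.01010010.10000000
Network: 120.220.82.128/27


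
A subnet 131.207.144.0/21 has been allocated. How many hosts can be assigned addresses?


Host bits = 32 - 21 = 11
Total addresses = 2^11 = 2048
Usable = total - 2 (network and broadcast)
Usable hosts: 2046


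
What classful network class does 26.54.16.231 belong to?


First octet: 26
Binary: 00011010
0xxxxxxx -> Class A (1-126)
Class A, default mask 255.0.0.0 (/8)


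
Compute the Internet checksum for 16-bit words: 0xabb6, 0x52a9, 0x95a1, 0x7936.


Sum all words (with carry folding):
+ 0xabb6 = 0xabb6
+ 0x52a9 = 0xfe5f
+ 0x95a1 = 0x9401
+ 0x7936 = 0x0d38
One's complement: ~0x0d38
Checksum = 0xf2c7


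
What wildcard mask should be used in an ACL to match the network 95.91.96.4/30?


Subnet mask: 255.255.255.252
Wildcard = 255.255.255.255 - subnet mask
255 - 255 = 0
255 - 255 = 0
255 - 255 = 0
255 - 252 = 3
Wildcard: 0.0.0.3


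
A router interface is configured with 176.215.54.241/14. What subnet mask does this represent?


/14 means 14 network bits, 18 host bits
Binary: 11111111111111000000000000000000
Mask: 255.252.0.0


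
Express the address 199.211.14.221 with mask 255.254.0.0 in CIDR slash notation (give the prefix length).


Binary: 11111111.11111110.00000000.00000000
Count leading 1s
Prefix: /15


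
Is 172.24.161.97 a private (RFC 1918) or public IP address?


RFC 1918 private ranges:
  10.0.0.0/8 (10.0.0.0 - 10.255.255.255)
  172.16.0.0/12 (172.16.0.0 - 172.31.255.255)
  192.168.0.0/16 (192.168.0.0 - 192.168.255.255)
Private (in 172.16.0.0/12)


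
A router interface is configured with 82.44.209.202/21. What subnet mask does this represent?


/21 means 21 network bits, 11 host bits
Binary: 11111111111111111111100000000000
Mask: 255.255.248.0


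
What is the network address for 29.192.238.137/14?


IP:   00011101.11000000.11101110.10001001
Mask: 11111111.11111100.00000000.00000000
AND operation:
Net:  00011101.11000000.00000000.00000000
Network: 29.192.0.0/14


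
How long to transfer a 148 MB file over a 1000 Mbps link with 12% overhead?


Effective throughput = 1000 * (1 - 12/100) = 880 Mbps
File size in Mb = 148 * 8 = 1184 Mb
Time = 1184 / 880
Time = 1.3455 seconds


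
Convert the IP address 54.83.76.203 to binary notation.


54 = 00110110
83 = 01010011
76 = 01001100
203 = 11001011
Binary: 00110110.01010011.01001100.11001011


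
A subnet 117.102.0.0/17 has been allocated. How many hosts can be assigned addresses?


Host bits = 32 - 17 = 15
Total addresses = 2^15 = 32768
Usable = total - 2 (network and broadcast)
Usable hosts: 32766


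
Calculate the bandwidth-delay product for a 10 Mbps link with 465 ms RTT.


BDP = bandwidth * RTT
= 10 Mbps * 465 ms
= 10 * 1e6 * 465 / 1000 bits
= 4650000 bits
= 581250 bytes
= 567.627 KB
BDP = 4650000 bits (581250 bytes)


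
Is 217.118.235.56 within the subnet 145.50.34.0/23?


Subnet network: 145.50.34.0
Test IP AND mask: 217.118.234.0
No, 217.118.235.56 is not in 145.50.34.0/23


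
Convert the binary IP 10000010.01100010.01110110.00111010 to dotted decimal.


10000010 = 130
01100010 = 98
01110110 = 118
00111010 = 58
IP: 130.98.118.58


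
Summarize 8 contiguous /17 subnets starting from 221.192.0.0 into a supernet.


Original prefix: /17
Number of subnets: 8 = 2^3
New prefix = 17 - 3 = 14
Supernet: 221.192.0.0/14


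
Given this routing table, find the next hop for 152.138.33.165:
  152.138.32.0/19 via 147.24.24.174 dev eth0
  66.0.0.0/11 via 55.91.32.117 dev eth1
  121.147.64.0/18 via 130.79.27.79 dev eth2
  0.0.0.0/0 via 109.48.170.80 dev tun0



Longest prefix match for 152.138.33.165:
  /19 152.138.32.0: MATCH
  /11 66.0.0.0: no
  /18 121.147.64.0: no
  /0 0.0.0.0: MATCH
Selected: next-hop 147.24.24.174 via eth0 (matched /19)


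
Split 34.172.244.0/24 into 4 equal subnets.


New prefix = 24 + 2 = 26
Each subnet has 64 addresses
  34.172.244.0/26
  34.172.244.64/26
  34.172.244.128/26
  34.172.244.192/26
Subnets: 34.172.244.0/26, 34.172.244.64/26, 34.172.244.128/26, 34.172.244.192/26


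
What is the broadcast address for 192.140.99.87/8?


Network: 192.0.0.0/8
Host bits = 24
Set all host bits to 1:
Broadcast: 192.255.255.255


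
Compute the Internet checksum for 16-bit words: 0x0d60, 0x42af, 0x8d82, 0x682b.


Sum all words (with carry folding):
+ 0x0d60 = 0x0d60
+ 0x42af = 0x500f
+ 0x8d82 = 0xdd91
+ 0x682b = 0x45bd
One's complement: ~0x45bd
Checksum = 0xba42


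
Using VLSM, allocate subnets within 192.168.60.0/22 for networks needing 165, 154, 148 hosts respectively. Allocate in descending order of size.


165 hosts -> /24 (254 usable): 192.168.60.0/24
154 hosts -> /24 (254 usable): 192.168.61.0/24
148 hosts -> /24 (254 usable): 192.168.62.0/24
Allocation: 192.168.60.0/24 (165 hosts, 254 usable); 192.168.61.0/24 (154 hosts, 254 usable); 192.168.62.0/24 (148 hosts, 254 usable)


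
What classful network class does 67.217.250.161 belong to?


First octet: 67
Binary: 01000011
0xxxxxxx -> Class A (1-126)
Class A, default mask 255.0.0.0 (/8)


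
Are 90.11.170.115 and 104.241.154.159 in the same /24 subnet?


Mask: 255.255.255.0
90.11.170.115 AND mask = 90.11.170.0
104.241.154.159 AND mask = 104.241.154.0
No, different subnets (90.11.170.0 vs 104.241.154.0)


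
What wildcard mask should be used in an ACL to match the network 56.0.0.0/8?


Subnet mask: 255.0.0.0
Wildcard = 255.255.255.255 - subnet mask
255 - 255 = 0
255 - 0 = 255
255 - 0 = 255
255 - 0 = 255
Wildcard: 0.255.255.255


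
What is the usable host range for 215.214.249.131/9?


Network: 215.128.0.0
Broadcast: 215.255.255.255
First usable = network + 1
Last usable = broadcast - 1
Range: 215.128.0.1 to 215.255.255.254


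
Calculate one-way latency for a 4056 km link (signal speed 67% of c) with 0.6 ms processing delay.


Speed = 0.67 * 3e5 km/s = 201000 km/s
Propagation delay = 4056 / 201000 = 0.0202 s = 20.1791 ms
Processing delay = 0.6 ms
Total one-way latency = 20.7791 ms


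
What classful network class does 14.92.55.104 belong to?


First octet: 14
Binary: 00001110
0xxxxxxx -> Class A (1-126)
Class A, default mask 255.0.0.0 (/8)


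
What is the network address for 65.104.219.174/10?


IP:   01000001.01101000.11011011.10101110
Mask: 11111111.11000000.00000000.00000000
AND operation:
Net:  01000001.01000000.00000000.00000000
Network: 65.64.0.0/10


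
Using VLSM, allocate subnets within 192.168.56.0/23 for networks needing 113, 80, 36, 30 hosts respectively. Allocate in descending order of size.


113 hosts -> /25 (126 usable): 192.168.56.0/25
80 hosts -> /25 (126 usable): 192.168.56.128/25
36 hosts -> /26 (62 usable): 192.168.57.0/26
30 hosts -> /27 (30 usable): 192.168.57.64/27
Allocation: 192.168.56.0/25 (113 hosts, 126 usable); 192.168.56.128/25 (80 hosts, 126 usable); 192.168.57.0/26 (36 hosts, 62 usable); 192.168.57.64/27 (30 hosts, 30 usable)


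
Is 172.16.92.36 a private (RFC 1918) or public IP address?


RFC 1918 private ranges:
  10.0.0.0/8 (10.0.0.0 - 10.255.255.255)
  172.16.0.0/12 (172.16.0.0 - 172.31.255.255)
  192.168.0.0/16 (192.168.0.0 - 192.168.255.255)
Private (in 172.16.0.0/12)


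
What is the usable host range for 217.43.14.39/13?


Network: 217.40.0.0
Broadcast: 217.47.255.255
First usable = network + 1
Last usable = broadcast - 1
Range: 217.40.0.1 to 217.47.255.254


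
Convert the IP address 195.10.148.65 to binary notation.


195 = 11000011
10 = 00001010
148 = 10010100
65 = 01000001
Binary: 11000011.00001010.10010100.01000001


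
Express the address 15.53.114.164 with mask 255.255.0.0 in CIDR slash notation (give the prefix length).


Binary: 11111111.11111111.00000000.00000000
Count leading 1s
Prefix: /16


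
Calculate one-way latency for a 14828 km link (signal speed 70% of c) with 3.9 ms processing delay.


Speed = 0.7 * 3e5 km/s = 210000 km/s
Propagation delay = 14828 / 210000 = 0.0706 s = 70.6095 ms
Processing delay = 3.9 ms
Total one-way latency = 74.5095 ms


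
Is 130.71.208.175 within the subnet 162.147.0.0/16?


Subnet network: 162.147.0.0
Test IP AND mask: 130.71.0.0
No, 130.71.208.175 is not in 162.147.0.0/16


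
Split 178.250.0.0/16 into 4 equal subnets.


New prefix = 16 + 2 = 18
Each subnet has 16384 addresses
  178.250.0.0/18
  178.250.64.0/18
  178.250.128.0/18
  178.250.192.0/18
Subnets: 178.250.0.0/18, 178.250.64.0/18, 178.250.128.0/18, 178.250.192.0/18


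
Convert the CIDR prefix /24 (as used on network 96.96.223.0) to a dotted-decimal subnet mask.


/24 means 24 network bits, 8 host bits
Binary: 11111111111111111111111100000000
Mask: 255.255.255.0


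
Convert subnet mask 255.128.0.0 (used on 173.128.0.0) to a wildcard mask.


Subnet mask: 255.128.0.0
Wildcard = 255.255.255.255 - subnet mask
255 - 255 = 0
255 - 128 = 127
255 - 0 = 255
255 - 0 = 255
Wildcard: 0.127.255.255


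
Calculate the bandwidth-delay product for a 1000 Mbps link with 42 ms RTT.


BDP = bandwidth * RTT
= 1000 Mbps * 42 ms
= 1000 * 1e6 * 42 / 1000 bits
= 42000000 bits
= 5250000 bytes
= 5126.9531 KB
BDP = 42000000 bits (5250000 bytes)


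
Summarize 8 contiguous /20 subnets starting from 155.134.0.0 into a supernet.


Original prefix: /20
Number of subnets: 8 = 2^3
New prefix = 20 - 3 = 17
Supernet: 155.134.0.0/17


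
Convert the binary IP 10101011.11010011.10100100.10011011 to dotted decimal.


10101011 = 171
11010011 = 211
10100100 = 164
10011011 = 155
IP: 171.211.164.155


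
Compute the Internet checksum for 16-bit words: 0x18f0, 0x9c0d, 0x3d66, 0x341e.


Sum all words (with carry folding):
+ 0x18f0 = 0x18f0
+ 0x9c0d = 0xb4fd
+ 0x3d66 = 0xf263
+ 0x341e = 0x2682
One's complement: ~0x2682
Checksum = 0xd97d


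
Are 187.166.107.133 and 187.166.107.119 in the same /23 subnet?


Mask: 255.255.254.0
187.166.107.133 AND mask = 187.166.106.0
187.166.107.119 AND mask = 187.166.106.0
Yes, same subnet (187.166.106.0)


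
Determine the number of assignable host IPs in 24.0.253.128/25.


Host bits = 32 - 25 = 7
Total addresses = 2^7 = 128
Usable = total - 2 (network and broadcast)
Usable hosts: 126


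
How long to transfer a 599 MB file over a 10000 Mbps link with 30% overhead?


Effective throughput = 10000 * (1 - 30/100) = 7000 Mbps
File size in Mb = 599 * 8 = 4792 Mb
Time = 4792 / 7000
Time = 0.6846 seconds


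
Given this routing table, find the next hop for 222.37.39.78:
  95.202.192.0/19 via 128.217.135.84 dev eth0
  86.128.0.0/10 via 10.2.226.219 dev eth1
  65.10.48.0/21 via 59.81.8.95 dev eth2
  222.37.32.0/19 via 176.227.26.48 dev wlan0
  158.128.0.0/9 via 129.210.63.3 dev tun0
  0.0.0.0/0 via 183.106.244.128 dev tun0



Longest prefix match for 222.37.39.78:
  /19 95.202.192.0: no
  /10 86.128.0.0: no
  /21 65.10.48.0: no
  /19 222.37.32.0: MATCH
  /9 158.128.0.0: no
  /0 0.0.0.0: MATCH
Selected: next-hop 176.227.26.48 via wlan0 (matched /19)


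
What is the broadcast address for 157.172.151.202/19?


Network: 157.172.128.0/19
Host bits = 13
Set all host bits to 1:
Broadcast: 157.172.159.255


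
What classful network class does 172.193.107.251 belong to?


First octet: 172
Binary: 10101100
10xxxxxx -> Class B (128-191)
Class B, default mask 255.255.0.0 (/16)


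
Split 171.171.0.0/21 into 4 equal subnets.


New prefix = 21 + 2 = 23
Each subnet has 512 addresses
  171.171.0.0/23
  171.171.2.0/23
  171.171.4.0/23
  171.171.6.0/23
Subnets: 171.171.0.0/23, 171.171.2.0/23, 171.171.4.0/23, 171.171.6.0/23


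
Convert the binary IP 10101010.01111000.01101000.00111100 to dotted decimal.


10101010 = 170
01111000 = 120
01101000 = 104
00111100 = 60
IP: 170.120.104.60


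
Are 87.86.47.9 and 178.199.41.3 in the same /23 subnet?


Mask: 255.255.254.0
87.86.47.9 AND mask = 87.86.46.0
178.199.41.3 AND mask = 178.199.40.0
No, different subnets (87.86.46.0 vs 178.199.40.0)


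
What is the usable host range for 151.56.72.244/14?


Network: 151.56.0.0
Broadcast: 151.59.255.255
First usable = network + 1
Last usable = broadcast - 1
Range: 151.56.0.1 to 151.59.255.254


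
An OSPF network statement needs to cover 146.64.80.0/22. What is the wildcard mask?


Subnet mask: 255.255.252.0
Wildcard = 255.255.255.255 - subnet mask
255 - 255 = 0
255 - 255 = 0
255 - 252 = 3
255 - 0 = 255
Wildcard: 0.0.3.255


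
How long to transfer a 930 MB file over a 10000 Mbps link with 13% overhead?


Effective throughput = 10000 * (1 - 13/100) = 8700 Mbps
File size in Mb = 930 * 8 = 7440 Mb
Time = 7440 / 8700
Time = 0.8552 seconds


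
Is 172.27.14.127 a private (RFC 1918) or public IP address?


RFC 1918 private ranges:
  10.0.0.0/8 (10.0.0.0 - 10.255.255.255)
  172.16.0.0/12 (172.16.0.0 - 172.31.255.255)
  192.168.0.0/16 (192.168.0.0 - 192.168.255.255)
Private (in 172.16.0.0/12)


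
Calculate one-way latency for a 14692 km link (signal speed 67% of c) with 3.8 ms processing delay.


Speed = 0.67 * 3e5 km/s = 201000 km/s
Propagation delay = 14692 / 201000 = 0.0731 s = 73.0945 ms
Processing delay = 3.8 ms
Total one-way latency = 76.8945 ms


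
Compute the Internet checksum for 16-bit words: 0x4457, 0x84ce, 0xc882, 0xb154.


Sum all words (with carry folding):
+ 0x4457 = 0x4457
+ 0x84ce = 0xc925
+ 0xc882 = 0x91a8
+ 0xb154 = 0x42fd
One's complement: ~0x42fd
Checksum = 0xbd02


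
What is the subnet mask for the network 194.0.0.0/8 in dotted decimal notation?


/8 means 8 network bits, 24 host bits
Binary: 11111111000000000000000000000000
Mask: 255.0.0.0


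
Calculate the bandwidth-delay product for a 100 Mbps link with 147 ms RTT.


BDP = bandwidth * RTT
= 100 Mbps * 147 ms
= 100 * 1e6 * 147 / 1000 bits
= 14700000 bits
= 1837500 bytes
= 1794.4336 KB
BDP = 14700000 bits (1837500 bytes)


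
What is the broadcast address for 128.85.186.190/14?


Network: 128.84.0.0/14
Host bits = 18
Set all host bits to 1:
Broadcast: 128.87.255.255


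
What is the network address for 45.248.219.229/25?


IP:   00101101.11111000.11011011.11100101
Mask: 11111111.11111111.11111111.10000000
AND operation:
Net:  00101101.11111000.11011011.10000000
Network: 45.248.219.128/25


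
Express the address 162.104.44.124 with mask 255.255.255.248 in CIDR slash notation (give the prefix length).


Binary: 11111111.11111111.11111111.11111000
Count leading 1s
Prefix: /29


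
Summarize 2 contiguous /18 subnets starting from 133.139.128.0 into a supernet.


Original prefix: /18
Number of subnets: 2 = 2^1
New prefix = 18 - 1 = 17
Supernet: 133.139.128.0/17


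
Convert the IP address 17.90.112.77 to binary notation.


17 = 00010001
90 = 01011010
112 = 01110000
77 = 01001101
Binary: 00010001.01011010.01110000.01001101


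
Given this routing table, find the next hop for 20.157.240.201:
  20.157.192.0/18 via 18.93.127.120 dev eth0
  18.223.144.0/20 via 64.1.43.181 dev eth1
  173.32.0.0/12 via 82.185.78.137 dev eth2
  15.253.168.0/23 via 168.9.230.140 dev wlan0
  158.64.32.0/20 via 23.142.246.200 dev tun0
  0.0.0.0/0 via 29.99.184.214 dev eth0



Longest prefix match for 20.157.240.201:
  /18 20.157.192.0: MATCH
  /20 18.223.144.0: no
  /12 173.32.0.0: no
  /23 15.253.168.0: no
  /20 158.64.32.0: no
  /0 0.0.0.0: MATCH
Selected: next-hop 18.93.127.120 via eth0 (matched /18)


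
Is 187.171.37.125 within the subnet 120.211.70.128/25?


Subnet network: 120.211.70.128
Test IP AND mask: 187.171.37.0
No, 187.171.37.125 is not in 120.211.70.128/25


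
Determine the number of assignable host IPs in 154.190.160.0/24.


Host bits = 32 - 24 = 8
Total addresses = 2^8 = 256
Usable = total - 2 (network and broadcast)
Usable hosts: 254


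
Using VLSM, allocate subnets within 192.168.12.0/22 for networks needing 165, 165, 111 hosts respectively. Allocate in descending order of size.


165 hosts -> /24 (254 usable): 192.168.12.0/24
165 hosts -> /24 (254 usable): 192.168.13.0/24
111 hosts -> /25 (126 usable): 192.168.14.0/25
Allocation: 192.168.12.0/24 (165 hosts, 254 usable); 192.168.13.0/24 (165 hosts, 254 usable); 192.168.14.0/25 (111 hosts, 126 usable)


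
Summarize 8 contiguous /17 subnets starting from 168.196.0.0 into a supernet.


Original prefix: /17
Number of subnets: 8 = 2^3
New prefix = 17 - 3 = 14
Supernet: 168.196.0.0/14


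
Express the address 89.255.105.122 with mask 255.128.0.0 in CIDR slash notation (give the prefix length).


Binary: 11111111.10000000.00000000.00000000
Count leading 1s
Prefix: /9


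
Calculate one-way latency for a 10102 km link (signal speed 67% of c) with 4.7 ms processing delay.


Speed = 0.67 * 3e5 km/s = 201000 km/s
Propagation delay = 10102 / 201000 = 0.0503 s = 50.2587 ms
Processing delay = 4.7 ms
Total one-way latency = 54.9587 ms


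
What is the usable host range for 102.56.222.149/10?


Network: 102.0.0.0
Broadcast: 102.63.255.255
First usable = network + 1
Last usable = broadcast - 1
Range: 102.0.0.1 to 102.63.255.254


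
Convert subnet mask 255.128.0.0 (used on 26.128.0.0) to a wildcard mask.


Subnet mask: 255.128.0.0
Wildcard = 255.255.255.255 - subnet mask
255 - 255 = 0
255 - 128 = 127
255 - 0 = 255
255 - 0 = 255
Wildcard: 0.127.255.255


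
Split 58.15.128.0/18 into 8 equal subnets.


New prefix = 18 + 3 = 21
Each subnet has 2048 addresses
  58.15.128.0/21
  58.15.136.0/21
  58.15.144.0/21
  58.15.152.0/21
  58.15.160.0/21
  58.15.168.0/21
  58.15.176.0/21
  58.15.184.0/21
Subnets: 58.15.128.0/21, 58.15.136.0/21, 58.15.144.0/21, 58.15.152.0/21, 58.15.160.0/21, 58.15.168.0/21, 58.15.176.0/21, 58.15.184.0/21


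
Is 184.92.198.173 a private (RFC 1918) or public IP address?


RFC 1918 private ranges:
  10.0.0.0/8 (10.0.0.0 - 10.255.255.255)
  172.16.0.0/12 (172.16.0.0 - 172.31.255.255)
  192.168.0.0/16 (192.168.0.0 - 192.168.255.255)
Public (not in any RFC 1918 range)


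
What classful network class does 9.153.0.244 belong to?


First octet: 9
Binary: 00001001
0xxxxxxx -> Class A (1-126)
Class A, default mask 255.0.0.0 (/8)


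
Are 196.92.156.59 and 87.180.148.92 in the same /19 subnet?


Mask: 255.255.224.0
196.92.156.59 AND mask = 196.92.128.0
87.180.148.92 AND mask = 87.180.128.0
No, different subnets (196.92.128.0 vs 87.180.128.0)


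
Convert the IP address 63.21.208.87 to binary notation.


63 = 00111111
21 = 00010101
208 = 11010000
87 = 01010111
Binary: 00111111.00010101.11010000.01010111


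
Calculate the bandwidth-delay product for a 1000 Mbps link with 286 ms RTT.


BDP = bandwidth * RTT
= 1000 Mbps * 286 ms
= 1000 * 1e6 * 286 / 1000 bits
= 286000000 bits
= 35750000 bytes
= 34912.1094 KB
BDP = 286000000 bits (35750000 bytes)


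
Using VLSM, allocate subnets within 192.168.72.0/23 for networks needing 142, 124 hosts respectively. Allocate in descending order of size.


142 hosts -> /24 (254 usable): 192.168.72.0/24
124 hosts -> /25 (126 usable): 192.168.73.0/25
Allocation: 192.168.72.0/24 (142 hosts, 254 usable); 192.168.73.0/25 (124 hosts, 126 usable)


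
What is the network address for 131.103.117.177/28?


IP:   10000011.01100111.01110101.10110001
Mask: 11111111.11111111.11111111.11110000
AND operation:
Net:  10000011.01100111.01110101.10110000
Network: 131.103.117.176/28


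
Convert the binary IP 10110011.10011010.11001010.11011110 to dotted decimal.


10110011 = 179
10011010 = 154
11001010 = 202
11011110 = 222
IP: 179.154.202.222


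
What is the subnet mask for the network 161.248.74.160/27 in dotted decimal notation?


/27 means 27 network bits, 5 host bits
Binary: 11111111111111111111111111100000
Mask: 255.255.255.224


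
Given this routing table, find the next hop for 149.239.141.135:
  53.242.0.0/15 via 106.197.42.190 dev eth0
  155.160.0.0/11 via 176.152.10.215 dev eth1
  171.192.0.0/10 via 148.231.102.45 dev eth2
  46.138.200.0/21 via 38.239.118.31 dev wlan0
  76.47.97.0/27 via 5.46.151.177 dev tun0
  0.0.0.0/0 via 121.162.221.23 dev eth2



Longest prefix match for 149.239.141.135:
  /15 53.242.0.0: no
  /11 155.160.0.0: no
  /10 171.192.0.0: no
  /21 46.138.200.0: no
  /27 76.47.97.0: no
  /0 0.0.0.0: MATCH
Selected: next-hop 121.162.221.23 via eth2 (matched /0)


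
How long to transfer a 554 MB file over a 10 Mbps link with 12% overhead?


Effective throughput = 10 * (1 - 12/100) = 8.8 Mbps
File size in Mb = 554 * 8 = 4432 Mb
Time = 4432 / 8.8
Time = 503.6364 seconds


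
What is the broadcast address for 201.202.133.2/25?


Network: 201.202.133.0/25
Host bits = 7
Set all host bits to 1:
Broadcast: 201.202.133.127


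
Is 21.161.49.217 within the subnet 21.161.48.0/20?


Subnet network: 21.161.48.0
Test IP AND mask: 21.161.48.0
Yes, 21.161.49.217 is in 21.161.48.0/20


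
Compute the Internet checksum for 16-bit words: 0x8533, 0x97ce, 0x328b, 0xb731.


Sum all words (with carry folding):
+ 0x8533 = 0x8533
+ 0x97ce = 0x1d02
+ 0x328b = 0x4f8d
+ 0xb731 = 0x06bf
One's complement: ~0x06bf
Checksum = 0xf940


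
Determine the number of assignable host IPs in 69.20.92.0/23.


Host bits = 32 - 23 = 9
Total addresses = 2^9 = 512
Usable = total - 2 (network and broadcast)
Usable hosts: 510


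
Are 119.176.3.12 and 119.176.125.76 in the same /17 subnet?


Mask: 255.255.128.0
119.176.3.12 AND mask = 119.176.0.0
119.176.125.76 AND mask = 119.176.0.0
Yes, same subnet (119.176.0.0)


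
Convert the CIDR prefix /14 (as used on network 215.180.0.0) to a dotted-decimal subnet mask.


/14 means 14 network bits, 18 host bits
Binary: 11111111111111000000000000000000
Mask: 255.252.0.0


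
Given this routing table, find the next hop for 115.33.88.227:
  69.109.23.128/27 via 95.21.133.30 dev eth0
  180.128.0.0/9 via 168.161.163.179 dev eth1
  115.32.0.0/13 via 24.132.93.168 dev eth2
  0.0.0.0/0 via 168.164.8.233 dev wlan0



Longest prefix match for 115.33.88.227:
  /27 69.109.23.128: no
  /9 180.128.0.0: no
  /13 115.32.0.0: MATCH
  /0 0.0.0.0: MATCH
Selected: next-hop 24.132.93.168 via eth2 (matched /13)


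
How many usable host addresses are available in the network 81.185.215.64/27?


Host bits = 32 - 27 = 5
Total addresses = 2^5 = 32
Usable = total - 2 (network and broadcast)
Usable hosts: 30


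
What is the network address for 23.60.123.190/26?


IP:   00010111.00111100.01111011.10111110
Mask: 11111111.11111111.11111111.11000000
AND operation:
Net:  00010111.00111100.01111011.10000000
Network: 23.60.123.128/26


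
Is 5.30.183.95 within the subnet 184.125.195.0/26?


Subnet network: 184.125.195.0
Test IP AND mask: 5.30.183.64
No, 5.30.183.95 is not in 184.125.195.0/26


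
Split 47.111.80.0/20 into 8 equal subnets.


New prefix = 20 + 3 = 23
Each subnet has 512 addresses
  47.111.80.0/23
  47.111.82.0/23
  47.111.84.0/23
  47.111.86.0/23
  47.111.88.0/23
  47.111.90.0/23
  47.111.92.0/23
  47.111.94.0/23
Subnets: 47.111.80.0/23, 47.111.82.0/23, 47.111.84.0/23, 47.111.86.0/23, 47.111.88.0/23, 47.111.90.0/23, 47.111.92.0/23, 47.111.94.0/23


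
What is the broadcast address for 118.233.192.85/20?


Network: 118.233.192.0/20
Host bits = 12
Set all host bits to 1:
Broadcast: 118.233.207.255


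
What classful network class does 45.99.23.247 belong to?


First octet: 45
Binary: 00101101
0xxxxxxx -> Class A (1-126)
Class A, default mask 255.0.0.0 (/8)


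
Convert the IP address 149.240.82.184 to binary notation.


149 = 10010101
240 = 11110000
82 = 01010010
184 = 10111000
Binary: 10010101.11110000.01010010.10111000


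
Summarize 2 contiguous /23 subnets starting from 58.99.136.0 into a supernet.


Original prefix: /23
Number of subnets: 2 = 2^1
New prefix = 23 - 1 = 22
Supernet: 58.99.136.0/22


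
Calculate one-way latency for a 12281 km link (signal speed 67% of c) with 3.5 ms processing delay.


Speed = 0.67 * 3e5 km/s = 201000 km/s
Propagation delay = 12281 / 201000 = 0.0611 s = 61.0995 ms
Processing delay = 3.5 ms
Total one-way latency = 64.5995 ms


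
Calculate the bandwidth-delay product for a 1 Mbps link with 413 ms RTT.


BDP = bandwidth * RTT
= 1 Mbps * 413 ms
= 1 * 1e6 * 413 / 1000 bits
= 413000 bits
= 51625 bytes
= 50.415 KB
BDP = 413000 bits (51625 bytes)


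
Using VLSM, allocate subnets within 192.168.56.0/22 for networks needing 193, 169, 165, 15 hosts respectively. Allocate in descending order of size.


193 hosts -> /24 (254 usable): 192.168.56.0/24
169 hosts -> /24 (254 usable): 192.168.57.0/24
165 hosts -> /24 (254 usable): 192.168.58.0/24
15 hosts -> /27 (30 usable): 192.168.59.0/27
Allocation: 192.168.56.0/24 (193 hosts, 254 usable); 192.168.57.0/24 (169 hosts, 254 usable); 192.168.58.0/24 (165 hosts, 254 usable); 192.168.59.0/27 (15 hosts, 30 usable)


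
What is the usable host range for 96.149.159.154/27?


Network: 96.149.159.128
Broadcast: 96.149.159.159
First usable = network + 1
Last usable = broadcast - 1
Range: 96.149.159.129 to 96.149.159.158


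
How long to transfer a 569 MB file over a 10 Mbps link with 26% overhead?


Effective throughput = 10 * (1 - 26/100) = 7.4 Mbps
File size in Mb = 569 * 8 = 4552 Mb
Time = 4552 / 7.4
Time = 615.1351 seconds


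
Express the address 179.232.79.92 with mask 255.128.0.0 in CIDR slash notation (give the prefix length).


Binary: 11111111.10000000.00000000.00000000
Count leading 1s
Prefix: /9


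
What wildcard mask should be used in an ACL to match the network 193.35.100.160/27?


Subnet mask: 255.255.255.224
Wildcard = 255.255.255.255 - subnet mask
255 - 255 = 0
255 - 255 = 0
255 - 255 = 0
255 - 224 = 31
Wildcard: 0.0.0.31


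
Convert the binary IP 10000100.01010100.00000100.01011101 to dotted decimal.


10000100 = 132
01010100 = 84
00000100 = 4
01011101 = 93
IP: 132.84.4.93


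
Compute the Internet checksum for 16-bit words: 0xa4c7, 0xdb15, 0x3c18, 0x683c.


Sum all words (with carry folding):
+ 0xa4c7 = 0xa4c7
+ 0xdb15 = 0x7fdd
+ 0x3c18 = 0xbbf5
+ 0x683c = 0x2432
One's complement: ~0x2432
Checksum = 0xdbcd


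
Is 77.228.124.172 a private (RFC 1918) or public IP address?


RFC 1918 private ranges:
  10.0.0.0/8 (10.0.0.0 - 10.255.255.255)
  172.16.0.0/12 (172.16.0.0 - 172.31.255.255)
  192.168.0.0/16 (192.168.0.0 - 192.168.255.255)
Public (not in any RFC 1918 range)


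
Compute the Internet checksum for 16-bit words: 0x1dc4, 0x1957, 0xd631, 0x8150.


Sum all words (with carry folding):
+ 0x1dc4 = 0x1dc4
+ 0x1957 = 0x371b
+ 0xd631 = 0x0d4d
+ 0x8150 = 0x8e9d
One's complement: ~0x8e9d
Checksum = 0x7162


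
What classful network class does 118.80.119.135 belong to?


First octet: 118
Binary: 01110110
0xxxxxxx -> Class A (1-126)
Class A, default mask 255.0.0.0 (/8)


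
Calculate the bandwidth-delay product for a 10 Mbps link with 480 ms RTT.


BDP = bandwidth * RTT
= 10 Mbps * 480 ms
= 10 * 1e6 * 480 / 1000 bits
= 4800000 bits
= 600000 bytes
= 585.9375 KB
BDP = 4800000 bits (600000 bytes)


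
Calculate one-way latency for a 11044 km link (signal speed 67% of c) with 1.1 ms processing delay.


Speed = 0.67 * 3e5 km/s = 201000 km/s
Propagation delay = 11044 / 201000 = 0.0549 s = 54.9453 ms
Processing delay = 1.1 ms
Total one-way latency = 56.0453 ms


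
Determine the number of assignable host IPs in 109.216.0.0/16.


Host bits = 32 - 16 = 16
Total addresses = 2^16 = 65536
Usable = total - 2 (network and broadcast)
Usable hosts: 65534


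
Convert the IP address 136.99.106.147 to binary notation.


136 = 10001000
99 = 01100011
106 = 01101010
147 = 10010011
Binary: 10001000.01100011.01101010.10010011


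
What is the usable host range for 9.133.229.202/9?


Network: 9.128.0.0
Broadcast: 9.255.255.255
First usable = network + 1
Last usable = broadcast - 1
Range: 9.128.0.1 to 9.255.255.254


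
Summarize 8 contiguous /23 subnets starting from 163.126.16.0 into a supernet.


Original prefix: /23
Number of subnets: 8 = 2^3
New prefix = 23 - 3 = 20
Supernet: 163.126.16.0/20


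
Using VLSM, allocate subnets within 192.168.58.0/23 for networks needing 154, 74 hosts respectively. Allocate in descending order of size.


154 hosts -> /24 (254 usable): 192.168.58.0/24
74 hosts -> /25 (126 usable): 192.168.59.0/25
Allocation: 192.168.58.0/24 (154 hosts, 254 usable); 192.168.59.0/25 (74 hosts, 126 usable)


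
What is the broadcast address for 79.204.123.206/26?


Network: 79.204.123.192/26
Host bits = 6
Set all host bits to 1:
Broadcast: 79.204.123.255


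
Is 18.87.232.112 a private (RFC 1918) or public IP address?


RFC 1918 private ranges:
  10.0.0.0/8 (10.0.0.0 - 10.255.255.255)
  172.16.0.0/12 (172.16.0.0 - 172.31.255.255)
  192.168.0.0/16 (192.168.0.0 - 192.168.255.255)
Public (not in any RFC 1918 range)


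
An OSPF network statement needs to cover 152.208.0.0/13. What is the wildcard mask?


Subnet mask: 255.248.0.0
Wildcard = 255.255.255.255 - subnet mask
255 - 255 = 0
255 - 248 = 7
255 - 0 = 255
255 - 0 = 255
Wildcard: 0.7.255.255


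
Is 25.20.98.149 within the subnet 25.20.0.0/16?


Subnet network: 25.20.0.0
Test IP AND mask: 25.20.0.0
Yes, 25.20.98.149 is in 25.20.0.0/16


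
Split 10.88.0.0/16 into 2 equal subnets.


New prefix = 16 + 1 = 17
Each subnet has 32768 addresses
  10.88.0.0/17
  10.88.128.0/17
Subnets: 10.88.0.0/17, 10.88.128.0/17


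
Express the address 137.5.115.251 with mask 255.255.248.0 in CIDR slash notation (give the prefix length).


Binary: 11111111.11111111.11111000.00000000
Count leading 1s
Prefix: /21


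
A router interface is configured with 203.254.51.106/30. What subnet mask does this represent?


/30 means 30 network bits, 2 host bits
Binary: 11111111111111111111111111111100
Mask: 255.255.255.252


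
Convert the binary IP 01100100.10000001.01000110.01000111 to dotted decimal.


01100100 = 100
10000001 = 129
01000110 = 70
01000111 = 71
IP: 100.129.70.71


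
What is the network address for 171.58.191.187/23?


IP:   10101011.00111010.10111111.10111011
Mask: 11111111.11111111.11111110.00000000
AND operation:
Net:  10101011.00111010.10111110.00000000
Network: 171.58.190.0/23


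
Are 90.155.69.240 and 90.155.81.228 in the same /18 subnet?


Mask: 255.255.192.0
90.155.69.240 AND mask = 90.155.64.0
90.155.81.228 AND mask = 90.155.64.0
Yes, same subnet (90.155.64.0)


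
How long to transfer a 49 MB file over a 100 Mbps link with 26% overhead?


Effective throughput = 100 * (1 - 26/100) = 74 Mbps
File size in Mb = 49 * 8 = 392 Mb
Time = 392 / 74
Time = 5.2973 seconds


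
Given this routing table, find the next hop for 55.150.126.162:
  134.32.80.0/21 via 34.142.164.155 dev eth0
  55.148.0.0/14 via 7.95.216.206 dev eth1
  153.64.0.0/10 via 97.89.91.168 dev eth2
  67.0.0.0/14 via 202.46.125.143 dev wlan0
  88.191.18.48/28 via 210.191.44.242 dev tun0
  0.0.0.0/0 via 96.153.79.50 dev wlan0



Longest prefix match for 55.150.126.162:
  /21 134.32.80.0: no
  /14 55.148.0.0: MATCH
  /10 153.64.0.0: no
  /14 67.0.0.0: no
  /28 88.191.18.48: no
  /0 0.0.0.0: MATCH
Selected: next-hop 7.95.216.206 via eth1 (matched /14)


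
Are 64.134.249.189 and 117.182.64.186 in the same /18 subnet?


Mask: 255.255.192.0
64.134.249.189 AND mask = 64.134.192.0
117.182.64.186 AND mask = 117.182.64.0
No, different subnets (64.134.192.0 vs 117.182.64.0)


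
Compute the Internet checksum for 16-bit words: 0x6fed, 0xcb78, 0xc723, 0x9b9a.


Sum all words (with carry folding):
+ 0x6fed = 0x6fed
+ 0xcb78 = 0x3b66
+ 0xc723 = 0x028a
+ 0x9b9a = 0x9e24
One's complement: ~0x9e24
Checksum = 0x61db


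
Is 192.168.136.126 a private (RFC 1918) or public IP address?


RFC 1918 private ranges:
  10.0.0.0/8 (10.0.0.0 - 10.255.255.255)
  172.16.0.0/12 (172.16.0.0 - 172.31.255.255)
  192.168.0.0/16 (192.168.0.0 - 192.168.255.255)
Private (in 192.168.0.0/16)


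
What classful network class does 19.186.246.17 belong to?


First octet: 19
Binary: 00010011
0xxxxxxx -> Class A (1-126)
Class A, default mask 255.0.0.0 (/8)


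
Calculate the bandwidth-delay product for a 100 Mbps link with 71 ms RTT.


BDP = bandwidth * RTT
= 100 Mbps * 71 ms
= 100 * 1e6 * 71 / 1000 bits
= 7100000 bits
= 887500 bytes
= 866.6992 KB
BDP = 7100000 bits (887500 bytes)


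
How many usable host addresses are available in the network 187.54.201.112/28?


Host bits = 32 - 28 = 4
Total addresses = 2^4 = 16
Usable = total - 2 (network and broadcast)
Usable hosts: 14


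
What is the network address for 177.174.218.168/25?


IP:   10110001.10101110.11011010.10101000
Mask: 11111111.11111111.11111111.10000000
AND operation:
Net:  10110001.10101110.11011010.10000000
Network: 177.174.218.128/25


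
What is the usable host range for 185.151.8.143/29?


Network: 185.151.8.136
Broadcast: 185.151.8.143
First usable = network + 1
Last usable = broadcast - 1
Range: 185.151.8.137 to 185.151.8.142


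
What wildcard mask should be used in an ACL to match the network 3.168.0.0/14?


Subnet mask: 255.252.0.0
Wildcard = 255.255.255.255 - subnet mask
255 - 255 = 0
255 - 252 = 3
255 - 0 = 255
255 - 0 = 255
Wildcard: 0.3.255.255


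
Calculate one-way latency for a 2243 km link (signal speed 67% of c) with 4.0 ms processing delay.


Speed = 0.67 * 3e5 km/s = 201000 km/s
Propagation delay = 2243 / 201000 = 0.0112 s = 11.1592 ms
Processing delay = 4.0 ms
Total one-way latency = 15.1592 ms


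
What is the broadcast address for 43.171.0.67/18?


Network: 43.171.0.0/18
Host bits = 14
Set all host bits to 1:
Broadcast: 43.171.63.255


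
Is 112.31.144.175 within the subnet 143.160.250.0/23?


Subnet network: 143.160.250.0
Test IP AND mask: 112.31.144.0
No, 112.31.144.175 is not in 143.160.250.0/23


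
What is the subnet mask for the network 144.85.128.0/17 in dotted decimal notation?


/17 means 17 network bits, 15 host bits
Binary: 11111111111111111000000000000000
Mask: 255.255.128.0


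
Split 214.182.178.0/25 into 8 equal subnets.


New prefix = 25 + 3 = 28
Each subnet has 16 addresses
  214.182.178.0/28
  214.182.178.16/28
  214.182.178.32/28
  214.182.178.48/28
  214.182.178.64/28
  214.182.178.80/28
  214.182.178.96/28
  214.182.178.112/28
Subnets: 214.182.178.0/28, 214.182.178.16/28, 214.182.178.32/28, 214.182.178.48/28, 214.182.178.64/28, 214.182.178.80/28, 214.182.178.96/28, 214.182.178.112/28


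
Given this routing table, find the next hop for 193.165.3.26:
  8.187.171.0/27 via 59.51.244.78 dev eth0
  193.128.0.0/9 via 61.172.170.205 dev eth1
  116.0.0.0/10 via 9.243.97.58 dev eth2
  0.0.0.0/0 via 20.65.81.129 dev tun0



Longest prefix match for 193.165.3.26:
  /27 8.187.171.0: no
  /9 193.128.0.0: MATCH
  /10 116.0.0.0: no
  /0 0.0.0.0: MATCH
Selected: next-hop 61.172.170.205 via eth1 (matched /9)


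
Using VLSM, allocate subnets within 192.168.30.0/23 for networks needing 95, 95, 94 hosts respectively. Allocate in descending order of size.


95 hosts -> /25 (126 usable): 192.168.30.0/25
95 hosts -> /25 (126 usable): 192.168.30.128/25
94 hosts -> /25 (126 usable): 192.168.31.0/25
Allocation: 192.168.30.0/25 (95 hosts, 126 usable); 192.168.30.128/25 (95 hosts, 126 usable); 192.168.31.0/25 (94 hosts, 126 usable)


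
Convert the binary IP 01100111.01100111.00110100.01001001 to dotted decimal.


01100111 = 103
01100111 = 103
00110100 = 52
01001001 = 73
IP: 103.103.52.73


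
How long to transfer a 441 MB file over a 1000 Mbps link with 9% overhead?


Effective throughput = 1000 * (1 - 9/100) = 910 Mbps
File size in Mb = 441 * 8 = 3528 Mb
Time = 3528 / 910
Time = 3.8769 seconds


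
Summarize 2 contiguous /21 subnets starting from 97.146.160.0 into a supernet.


Original prefix: /21
Number of subnets: 2 = 2^1
New prefix = 21 - 1 = 20
Supernet: 97.146.160.0/20


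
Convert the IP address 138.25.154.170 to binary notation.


138 = 10001010
25 = 00011001
154 = 10011010
170 = 10101010
Binary: 10001010.00011001.10011010.10101010


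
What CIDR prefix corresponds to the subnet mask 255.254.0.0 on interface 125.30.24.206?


Binary: 11111111.11111110.00000000.00000000
Count leading 1s
Prefix: /15


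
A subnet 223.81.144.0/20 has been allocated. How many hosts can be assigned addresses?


Host bits = 32 - 20 = 12
Total addresses = 2^12 = 4096
Usable = total - 2 (network and broadcast)
Usable hosts: 4094


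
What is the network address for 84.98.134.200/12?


IP:   01010100.01100010.10000110.11001000
Mask: 11111111.11110000.00000000.00000000
AND operation:
Net:  01010100.01100000.00000000.00000000
Network: 84.96.0.0/12


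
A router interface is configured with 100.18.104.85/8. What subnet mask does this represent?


/8 means 8 network bits, 24 host bits
Binary: 11111111000000000000000000000000
Mask: 255.0.0.0
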